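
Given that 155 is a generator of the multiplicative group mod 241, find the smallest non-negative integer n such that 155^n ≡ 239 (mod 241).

70

Baby-step giant-step with m = ceil(sqrt(240)) = 16.
Baby table (155^j mod 241 for j=0..15):
  0:1  1:155  2:166  3:184  4:82  5:178  6:116  7:146
  8:217  9:136  10:113  11:163  12:201  13:66  14:108  15:111
Giant step factor: 155^(-16) ≡ 100 (mod 241).
Scan 239·100^i mod 241 for i = 0, 1, …:
  i=0: 239   i=1: 41   i=2: 3   i=3: 59
  i=4: 116
Match at i=4, j=6: n = 4·16 + 6 = 70.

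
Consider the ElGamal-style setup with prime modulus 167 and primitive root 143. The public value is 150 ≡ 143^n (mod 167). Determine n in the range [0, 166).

Baby-step giant-step with m = ceil(sqrt(166)) = 13.
Baby table (143^j mod 167 for j=0..12):
  0:1  1:143  2:75  3:37  4:114  5:103  6:33  7:43
  8:137  9:52  10:88  11:59  12:87
Giant step factor: 143^(-13) ≡ 165 (mod 167).
Scan 150·165^i mod 167 for i = 0, 1, …:
  i=0: 150   i=1: 34   i=2: 99   i=3: 136
  i=4: 62   i=5: 43
Match at i=5, j=7: n = 5·13 + 7 = 72.

72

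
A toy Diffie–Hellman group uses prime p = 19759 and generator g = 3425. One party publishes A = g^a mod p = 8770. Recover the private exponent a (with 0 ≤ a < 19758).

Baby-step giant-step with m = ceil(sqrt(19758)) = 141.
Baby table (3425^j mod 19759 for j=0..140):
  0:1  1:3425  2:13538  3:13036  4:12719  5:13739  6:9896  7:7115
  8:6028  9:17504  10:2394  11:19224  12:5212  13:8723  14:667  15:12190
  16:19742  17:1052  18:6962  19:15496  20:1126  21:3545  22:9599  23:17358
  24:16078  25:18576  26:18579  27:9095  28:10191  29:9781  30:8420  31:10119
  32:289  33:1875  34:200  35:13194  36:617  37:18771  38:14648  39:1299
  40:3300  41:352  42:301  43:3457  44:4584  45:11554  46:14932  47:5808
  48:14846  49:7643  50:16359  51:12810  52:9270  53:16796  54:7851  55:17435
  56:3177  57:13775  58:14642  59:508  60:1108  61:1172  62:3023  63:59
  64:4485  65:8382  66:18282  67:19338  68:482  69:10853  70:4846  71:19749
  72:5268  73:2933  74:7953  75:11123  76:923  77:19594  78:7886  79:18756
  80:2791  81:15578  82:5350  83:7157  84:11565  85:13089  86:16413  87:170
  88:9239  89:9416  90:3112  91:8499  92:4068  93:2805  94:4251  95:17051
  96:11830  97:11800  98:7845  99:16644  100:985  101:14595  102:17364  103:16869
  104:1009  105:17759  106:6373  107:13589  108:9880  109:11592  110:6769  111:6518
  112:16239  113:16749  114:4948  115:13437  116:3014  117:8752  118:1197  119:9612
  120:2606  121:14241  122:10213  123:6095  124:9871  125:526  126:3481  127:7748
  128:563  129:11652  130:14679  131:8679  132:8039  133:9288  134:19169  135:14427
  136:14975  137:14770  138:4210  139:14939  140:10024
Giant step factor: 3425^(-141) ≡ 4974 (mod 19759).
Scan 8770·4974^i mod 19759 for i = 0, 1, …:
  i=0: 8770   i=1: 13867   i=2: 15548   i=3: 18785
  i=4: 16038   i=5: 5929   i=6: 10418   i=7: 11034
  i=8: 12373   i=9: 13776     …   i=117: 2034
  i=118: 508
Match at i=118, j=59: a = 118·141 + 59 = 16697.

16697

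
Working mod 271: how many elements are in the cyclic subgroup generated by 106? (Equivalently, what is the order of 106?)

The order of 106 must divide p − 1 = 270 = 2 · 3^3 · 5.
Divisors: 1, 2, 3, 5, 6, 9, 10, 15, 18, 27, 30, 45, 54, 90, 135, 270.
Check each in increasing order: 106^1 ≡ 106;  106^2 ≡ 125;  106^3 ≡ 242;  106^5 ≡ 169;  106^6 ≡ 28;  106^9 ≡ 1.
Smallest exponent giving 1 is 9.

9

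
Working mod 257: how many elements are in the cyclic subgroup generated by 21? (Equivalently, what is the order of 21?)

The order of 21 must divide p − 1 = 256 = 2^8.
Divisors: 1, 2, 4, 8, 16, 32, 64, 128, 256.
Check each in increasing order: 21^1 ≡ 21;  21^2 ≡ 184;  21^4 ≡ 189;  21^8 ≡ 255;  21^16 ≡ 4;  21^32 ≡ 16;  21^64 ≡ 256;  21^128 ≡ 1.
Smallest exponent giving 1 is 128.

128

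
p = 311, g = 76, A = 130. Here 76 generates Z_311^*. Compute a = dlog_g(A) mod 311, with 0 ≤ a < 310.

58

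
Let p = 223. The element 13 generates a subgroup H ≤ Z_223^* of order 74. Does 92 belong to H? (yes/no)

92 ∈ ⟨13⟩ iff 92^74 ≡ 1 (mod 223), since |⟨13⟩| = 74.
92^74 mod 223 = 183.
Since 183 ≠ 1, 92 does not lie in the subgroup.

no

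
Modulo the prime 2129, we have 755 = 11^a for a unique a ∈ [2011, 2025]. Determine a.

Compute 11^2011 mod 2129 = 384, then multiply by 11 repeatedly:
  11^2011=384  11^2012=2095  11^2013=1755  11^2014=144  11^2015=1584
  11^2016=392  11^2017=54  11^2018=594  11^2019=147  11^2020=1617
  11^2021=755
Found 755 at exponent 2021.

2021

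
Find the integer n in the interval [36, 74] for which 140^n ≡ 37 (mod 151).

64

Compute 140^36 mod 151 = 44, then multiply by 140 repeatedly:
  140^36=44  140^37=120  140^38=39  140^39=24  140^40=38
  140^41=35  140^42=68  140^43=7  140^44=74  140^45=92
  140^46=45  140^47=109  140^48=9  140^49=52  140^50=32
  140^51=101  140^52=97  140^53=141  140^54=110  140^55=149
  140^56=22  140^57=60  140^58=95  140^59=12  140^60=19
  140^61=93  140^62=34  140^63=79  140^64=37
Found 37 at exponent 64.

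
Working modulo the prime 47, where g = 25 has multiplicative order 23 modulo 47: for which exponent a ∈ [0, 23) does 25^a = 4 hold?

18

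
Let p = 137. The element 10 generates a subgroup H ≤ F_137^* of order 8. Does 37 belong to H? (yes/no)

37 ∈ ⟨10⟩ iff 37^8 ≡ 1 (mod 137), since |⟨10⟩| = 8.
37^8 mod 137 = 1.
Since 1 = 1, 37 lies in the subgroup.

yes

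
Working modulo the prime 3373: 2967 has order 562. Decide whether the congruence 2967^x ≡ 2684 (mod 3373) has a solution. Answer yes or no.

2684 ∈ ⟨2967⟩ iff 2684^562 ≡ 1 (mod 3373), since |⟨2967⟩| = 562.
2684^562 mod 3373 = 2718.
Since 2718 ≠ 1, 2684 does not lie in the subgroup.

no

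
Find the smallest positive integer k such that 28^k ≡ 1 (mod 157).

The order of 28 must divide p − 1 = 156 = 2^2 · 3 · 13.
Divisors: 1, 2, 3, 4, 6, 12, 13, 26, 39, 52, 78, 156.
Check each in increasing order: 28^1 ≡ 28;  28^2 ≡ 156;  28^3 ≡ 129;  28^4 ≡ 1.
Smallest exponent giving 1 is 4.

4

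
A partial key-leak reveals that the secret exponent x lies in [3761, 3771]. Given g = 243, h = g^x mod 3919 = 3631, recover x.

3771

Compute 243^3761 mod 3919 = 2153, then multiply by 243 repeatedly:
  243^3761=2153  243^3762=1952  243^3763=137  243^3764=1939  243^3765=897
  243^3766=2426  243^3767=1668  243^3768=1667  243^3769=1424  243^3770=1160
  243^3771=3631
Found 3631 at exponent 3771.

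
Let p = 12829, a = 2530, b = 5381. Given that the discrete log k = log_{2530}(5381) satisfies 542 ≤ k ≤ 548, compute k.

Compute 2530^542 mod 12829 = 4441, then multiply by 2530 repeatedly:
  2530^542=4441  2530^543=10355  2530^544=1332  2530^545=8762  2530^546=12177
  2530^547=5381
Found 5381 at exponent 547.

547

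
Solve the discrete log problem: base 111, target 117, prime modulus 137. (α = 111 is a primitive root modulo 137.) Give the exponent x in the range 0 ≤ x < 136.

61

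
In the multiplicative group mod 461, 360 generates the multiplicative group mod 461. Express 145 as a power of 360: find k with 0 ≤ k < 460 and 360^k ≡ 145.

255

Baby-step giant-step with m = ceil(sqrt(460)) = 22.
Baby table (360^j mod 461 for j=0..21):
  0:1  1:360  2:59  3:34  4:254  5:162  6:234  7:338
  8:437  9:119  10:428  11:106  12:358  13:261  14:377  15:186
  16:115  17:371  18:331  19:222  20:167  21:190
Giant step factor: 360^(-22) ≡ 394 (mod 461).
Scan 145·394^i mod 461 for i = 0, 1, …:
  i=0: 145   i=1: 427   i=2: 434   i=3: 426
  i=4: 40   i=5: 86   i=6: 231   i=7: 197
  i=8: 170   i=9: 135   i=10: 175   i=11: 261
Match at i=11, j=13: k = 11·22 + 13 = 255.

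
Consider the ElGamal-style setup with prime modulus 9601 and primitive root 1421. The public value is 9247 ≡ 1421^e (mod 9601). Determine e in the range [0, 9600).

Baby-step giant-step with m = ceil(sqrt(9600)) = 98.
Baby table (1421^j mod 9601 for j=0..97):
  0:1  1:1421  2:3031  3:5803  4:8405  5:9462  6:4102  7:1135
  8:9468  9:3027  10:119  11:5882  12:5452  13:8886  14:1691  15:2661
  16:8088  17:651  18:3375  19:4976  20:4560  21:8686  22:5521  23:1324
  24:9209  25:9427  26:2372  27:661  28:7984  29:6483  30:4984  31:6327
  32:4131  33:3940  34:1357  35:8097  36:3839  37:1851  38:9198  39:3397
  40:7435  41:4035  42:1938  43:8012  44:7867  45:3443  46:5594  47:9047
  48:48  49:1001  50:1473  51:115  52:198  53:2929  54:4876  55:6475
  56:3217  57:1281  58:5712  59:3907  60:2469  61:4084  62:4360  63:2915
  64:4184  65:2445  66:8384  67:8424  68:7658  69:4085  70:5781  71:5946
  72:386  73:1249  74:8245  75:2925  76:8793  77:3952  78:8808  79:6065
  80:6268  81:6701  82:7530  83:4616  84:1853  85:2439  86:9459  87:9440
  88:1643  89:1660  90:6615  91:536  92:3177  93:2047  94:9285  95:2211
  96:2304  97:43
Giant step factor: 1421^(-98) ≡ 8382 (mod 9601).
Scan 9247·8382^i mod 9601 for i = 0, 1, …:
  i=0: 9247   i=1: 9082   i=2: 8596   i=3: 5768
  i=4: 6341   i=5: 8727   i=6: 9296   i=7: 6957
  i=8: 6701
Match at i=8, j=81: e = 8·98 + 81 = 865.

865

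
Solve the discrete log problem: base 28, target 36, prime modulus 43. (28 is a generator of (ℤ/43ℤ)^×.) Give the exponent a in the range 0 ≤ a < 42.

Successive powers of 28 modulo 43:
  28^0=1  28^1=28  28^2=10  28^3=22  28^4=14  28^5=5
  28^6=11  28^7=7  28^8=24  28^9=27  28^10=25  28^11=12
  28^12=35  28^13=34  28^14=6  28^15=39  28^16=17  28^17=3
  28^18=41  28^19=30  28^20=23  28^21=42  28^22=15  28^23=33
  28^24=21  28^25=29  28^26=38  28^27=32  28^28=36
So 28^28 ≡ 36 (mod 43), giving a = 28.

28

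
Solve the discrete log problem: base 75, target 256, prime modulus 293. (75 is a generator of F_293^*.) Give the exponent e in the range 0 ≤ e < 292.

72

Baby-step giant-step with m = ceil(sqrt(292)) = 18.
Baby table (75^j mod 293 for j=0..17):
  0:1  1:75  2:58  3:248  4:141  5:27  6:267  7:101
  8:250  9:291  10:143  11:177  12:90  13:11  14:239  15:52
  16:91  17:86
Giant step factor: 75^(-18) ≡ 220 (mod 293).
Scan 256·220^i mod 293 for i = 0, 1, …:
  i=0: 256   i=1: 64   i=2: 16   i=3: 4
  i=4: 1
Match at i=4, j=0: e = 4·18 + 0 = 72.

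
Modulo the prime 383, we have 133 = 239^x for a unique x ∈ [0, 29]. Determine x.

18

Compute 239^0 mod 383 = 1, then multiply by 239 repeatedly:
  239^0=1  239^1=239  239^2=54  239^3=267  239^4=235
  239^5=247  239^6=51  239^7=316  239^8=73  239^9=212
  239^10=112  239^11=341  239^12=303  239^13=30  239^14=276
  239^15=88  239^16=350  239^17=156  239^18=133
Found 133 at exponent 18.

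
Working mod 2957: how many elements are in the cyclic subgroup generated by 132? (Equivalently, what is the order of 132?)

2956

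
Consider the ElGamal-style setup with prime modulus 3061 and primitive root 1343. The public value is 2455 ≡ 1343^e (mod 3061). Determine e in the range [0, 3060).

Baby-step giant-step with m = ceil(sqrt(3060)) = 56.
Baby table (1343^j mod 3061 for j=0..55):
  0:1  1:1343  2:720  3:2745  4:1091  5:2055  6:1904  7:1137
  8:2613  9:1353  10:1906  11:762  12:992  13:721  14:1027  15:1811
  16:1739  17:2995  18:131  19:1456  20:2490  21:1458  22:2115  23:2898
  24:1483  25:2019  26:2532  27:2766  28:1745  29:1870  30:1390  31:2621
  32:2914  33:1544  34:1295  35:537  36:1856  37:954  38:1724  39:1216
  40:1575  41:74  42:1430  43:1243  44:1104  45:1148  46:2081  47:90
  48:1491  49:519  50:2170  51:238  52:1290  53:3005  54:1317  55:2534
Giant step factor: 1343^(-56) ≡ 233 (mod 3061).
Scan 2455·233^i mod 3061 for i = 0, 1, …:
  i=0: 2455   i=1: 2669   i=2: 494   i=3: 1845
  i=4: 1345   i=5: 1163   i=6: 1611   i=7: 1921
  i=8: 687   i=9: 899     …   i=30: 124
  i=31: 1343
Match at i=31, j=1: e = 31·56 + 1 = 1737.

1737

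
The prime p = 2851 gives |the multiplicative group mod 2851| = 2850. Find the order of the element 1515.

The order of 1515 must divide p − 1 = 2850 = 2 · 3 · 5^2 · 19.
Divisors: 1, 2, 3, 5, 6, 10, 15, 19, 25, 30, 38, 50, 57, 75, 95, 114, 150, 190, 285, 475, 570, 950, 1425, 2850.
Check each in increasing order: 1515^1 ≡ 1515;  1515^2 ≡ 170;  1515^3 ≡ 960;  1515^5 ≡ 693;  1515^6 ≡ 727;  1515^10 ≡ 1281;  1515^15 ≡ 1072;  1515^19 ≡ 1834;  1515^25 ≡ 1901;  1515^30 ≡ 231;  1515^38 ≡ 2227;  1515^50 ≡ 1584;  1515^57 ≡ 1686;  1515^75 ≡ 528;  1515^95 ≡ 2806;  1515^114 ≡ 149;  1515^150 ≡ 2237;  1515^190 ≡ 2025;  1515^285 ≡ 107;  1515^475 ≡ 2850;  1515^570 ≡ 45;  1515^950 ≡ 1.
Smallest exponent giving 1 is 950.

950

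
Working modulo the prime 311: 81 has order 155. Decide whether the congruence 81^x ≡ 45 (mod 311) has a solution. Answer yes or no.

yes

45 ∈ ⟨81⟩ iff 45^155 ≡ 1 (mod 311), since |⟨81⟩| = 155.
45^155 mod 311 = 1.
Since 1 = 1, 45 lies in the subgroup.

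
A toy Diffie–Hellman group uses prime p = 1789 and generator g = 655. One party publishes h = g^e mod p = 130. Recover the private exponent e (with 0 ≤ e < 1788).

Baby-step giant-step with m = ceil(sqrt(1788)) = 43.
Baby table (655^j mod 1789 for j=0..42):
  0:1  1:655  2:1454  3:622  4:1307  5:943  6:460  7:748
  8:1543  9:1669  10:116  11:842  12:498  13:592  14:1336  15:259
  16:1479  17:896  18:88  19:392  20:933  21:1066  22:520  23:690
  24:1122  25:1420  26:1609  27:174  28:1263  29:747  30:888  31:215
  32:1283  33:1324  34:1344  35:132  36:588  37:505  38:1599  39:780
  40:1035  41:1683  42:341
Giant step factor: 655^(-43) ≡ 921 (mod 1789).
Scan 130·921^i mod 1789 for i = 0, 1, …:
  i=0: 130   i=1: 1656   i=2: 948   i=3: 76
  i=4: 225   i=5: 1490   i=6: 127   i=7: 682
  i=8: 183   i=9: 377     …   i=18: 1630
  i=19: 259
Match at i=19, j=15: e = 19·43 + 15 = 832.

832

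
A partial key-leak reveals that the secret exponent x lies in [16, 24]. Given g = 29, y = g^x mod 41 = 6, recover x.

23

Compute 29^16 mod 41 = 37, then multiply by 29 repeatedly:
  29^16=37  29^17=7  29^18=39  29^19=24  29^20=40
  29^21=12  29^22=20  29^23=6
Found 6 at exponent 23.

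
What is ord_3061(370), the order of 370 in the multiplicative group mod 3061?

3060

The order of 370 must divide p − 1 = 3060 = 2^2 · 3^2 · 5 · 17.
Divisors: 1, 2, 3, 4, 5, 6, 9, 10, 12, 15, 17, 18, 20, 30, 34, 36, 45, 51, 60, 68, 85, 90, 102, 153, 170, 180, 204, 255, 306, 340, 510, 612, 765, 1020, 1530, 3060.
Check each in increasing order: 370^1 ≡ 370;  370^2 ≡ 2216;  370^3 ≡ 2633;  370^4 ≡ 812;  370^5 ≡ 462;  370^6 ≡ 2585;  370^9 ≡ 1702;  370^10 ≡ 2235;  370^12 ≡ 62;  370^15 ≡ 1013;  370^17 ≡ 1095;  370^18 ≡ 1098;  370^20 ≡ 2734;  370^30 ≡ 734;  370^34 ≡ 2174;  370^36 ≡ 2631;  370^45 ≡ 2780;  370^51 ≡ 2133;  370^60 ≡ 20;  370^68 ≡ 92;  370^85 ≡ 2788;  370^90 ≡ 2436;  370^102 ≡ 1043;  370^153 ≡ 2433;  370^170 ≡ 1065;  370^180 ≡ 1878;  370^204 ≡ 1194;  370^255 ≡ 50;  370^306 ≡ 2576;  370^340 ≡ 1655;  370^510 ≡ 2500;  370^612 ≡ 2589;  370^765 ≡ 2560;  370^1020 ≡ 2499;  370^1530 ≡ 3060;  370^3060 ≡ 1.
Smallest exponent giving 1 is 3060.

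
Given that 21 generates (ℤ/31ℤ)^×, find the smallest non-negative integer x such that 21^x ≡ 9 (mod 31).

Successive powers of 21 modulo 31:
  21^0=1  21^1=21  21^2=7  21^3=23  21^4=18  21^5=6
  21^6=2  21^7=11  21^8=14  21^9=15  21^10=5  21^11=12
  21^12=4  21^13=22  21^14=28  21^15=30  21^16=10  21^17=24
  21^18=8  21^19=13  21^20=25  21^21=29  21^22=20  21^23=17
  21^24=16  21^25=26  21^26=19  21^27=27  21^28=9
So 21^28 ≡ 9 (mod 31), giving x = 28.

28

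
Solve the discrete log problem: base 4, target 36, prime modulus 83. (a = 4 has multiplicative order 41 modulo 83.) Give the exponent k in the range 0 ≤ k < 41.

Baby-step giant-step with m = ceil(sqrt(41)) = 7.
Baby table (4^j mod 83 for j=0..6):
  0:1  1:4  2:16  3:64  4:7  5:28  6:29
Giant step factor: 4^(-7) ≡ 78 (mod 83).
Scan 36·78^i mod 83 for i = 0, 1, …:
  i=0: 36   i=1: 69   i=2: 70   i=3: 65
  i=4: 7
Match at i=4, j=4: k = 4·7 + 4 = 32.

32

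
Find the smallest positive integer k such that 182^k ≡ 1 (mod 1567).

522

The order of 182 must divide p − 1 = 1566 = 2 · 3^3 · 29.
Divisors: 1, 2, 3, 6, 9, 18, 27, 29, 54, 58, 87, 174, 261, 522, 783, 1566.
Check each in increasing order: 182^1 ≡ 182;  182^2 ≡ 217;  182^3 ≡ 319;  182^6 ≡ 1473;  182^9 ≡ 1354;  182^18 ≡ 1493;  182^27 ≡ 92;  182^29 ≡ 1160;  182^54 ≡ 629;  182^58 ≡ 1114;  182^87 ≡ 1032;  182^174 ≡ 1031;  182^261 ≡ 1566;  182^522 ≡ 1.
Smallest exponent giving 1 is 522.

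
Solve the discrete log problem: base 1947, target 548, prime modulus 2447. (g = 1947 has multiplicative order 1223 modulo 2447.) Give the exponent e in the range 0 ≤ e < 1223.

1068

Baby-step giant-step with m = ceil(sqrt(1223)) = 35.
Baby table (1947^j mod 2447 for j=0..34):
  0:1  1:1947  2:406  3:101  4:887  5:1854  6:413  7:1495
  8:1282  9:114  10:1728  11:2238  12:1726  13:791  14:914  15:589
  16:1587  17:1775  18:761  19:1232  20:644  21:1004  22:2082  23:1422
  24:1077  25:2287  26:1696  27:1109  28:969  29:6  30:1894  31:2436
  32:606  33:428  34:1336
Giant step factor: 1947^(-35) ≡ 1263 (mod 2447).
Scan 548·1263^i mod 2447 for i = 0, 1, …:
  i=0: 548   i=1: 2070   i=2: 1014   i=3: 901
  i=4: 108   i=5: 1819   i=6: 2111   i=7: 1410
  i=8: 1861   i=9: 1323     …   i=29: 1568
  i=30: 761
Match at i=30, j=18: e = 30·35 + 18 = 1068.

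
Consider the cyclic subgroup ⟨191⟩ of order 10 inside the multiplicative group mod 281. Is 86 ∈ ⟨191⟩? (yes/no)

yes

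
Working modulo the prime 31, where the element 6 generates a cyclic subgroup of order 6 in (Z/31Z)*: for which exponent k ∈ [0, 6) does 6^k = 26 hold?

Successive powers of 6 modulo 31:
  6^0=1  6^1=6  6^2=5  6^3=30  6^4=25  6^5=26
So 6^5 ≡ 26 (mod 31), giving k = 5.

5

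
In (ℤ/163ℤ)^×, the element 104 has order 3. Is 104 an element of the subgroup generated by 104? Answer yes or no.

⟨104⟩ has order 3; its elements mod 163 are {1, 58, 104}.
104 is in this set.

yes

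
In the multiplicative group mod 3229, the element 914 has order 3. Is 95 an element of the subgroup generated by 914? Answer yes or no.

no

95 ∈ ⟨914⟩ iff 95^3 ≡ 1 (mod 3229), since |⟨914⟩| = 3.
95^3 mod 3229 = 1690.
Since 1690 ≠ 1, 95 does not lie in the subgroup.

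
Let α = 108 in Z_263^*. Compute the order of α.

131

The order of 108 must divide p − 1 = 262 = 2 · 131.
Divisors: 1, 2, 131, 262.
Check each in increasing order: 108^1 ≡ 108;  108^2 ≡ 92;  108^131 ≡ 1.
Smallest exponent giving 1 is 131.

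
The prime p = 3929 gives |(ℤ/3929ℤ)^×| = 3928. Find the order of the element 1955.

3928

The order of 1955 must divide p − 1 = 3928 = 2^3 · 491.
Divisors: 1, 2, 4, 8, 491, 982, 1964, 3928.
Check each in increasing order: 1955^1 ≡ 1955;  1955^2 ≡ 3037;  1955^4 ≡ 2006;  1955^8 ≡ 740;  1955^491 ≡ 2286;  1955^982 ≡ 226;  1955^1964 ≡ 3928;  1955^3928 ≡ 1.
Smallest exponent giving 1 is 3928.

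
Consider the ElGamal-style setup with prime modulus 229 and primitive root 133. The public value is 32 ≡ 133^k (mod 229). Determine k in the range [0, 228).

Baby-step giant-step with m = ceil(sqrt(228)) = 16.
Baby table (133^j mod 229 for j=0..15):
  0:1  1:133  2:56  3:120  4:159  5:79  6:202  7:73
  8:91  9:195  10:58  11:157  12:42  13:90  14:62  15:2
Giant step factor: 133^(-16) ≡ 130 (mod 229).
Scan 32·130^i mod 229 for i = 0, 1, …:
  i=0: 32   i=1: 38   i=2: 131   i=3: 84
  i=4: 157
Match at i=4, j=11: k = 4·16 + 11 = 75.

75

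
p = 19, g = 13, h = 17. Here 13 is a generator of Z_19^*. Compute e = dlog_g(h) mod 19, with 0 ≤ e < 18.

Successive powers of 13 modulo 19:
  13^0=1  13^1=13  13^2=17
So 13^2 ≡ 17 (mod 19), giving e = 2.

2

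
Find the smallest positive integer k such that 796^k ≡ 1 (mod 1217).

The order of 796 must divide p − 1 = 1216 = 2^6 · 19.
Divisors: 1, 2, 4, 8, 16, 19, 32, 38, 64, 76, 152, 304, 608, 1216.
Check each in increasing order: 796^1 ≡ 796;  796^2 ≡ 776;  796^4 ≡ 978;  796^8 ≡ 1139;  796^16 ≡ 1216;  796^19 ≡ 540;  796^32 ≡ 1.
Smallest exponent giving 1 is 32.

32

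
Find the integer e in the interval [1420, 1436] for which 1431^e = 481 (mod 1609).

1425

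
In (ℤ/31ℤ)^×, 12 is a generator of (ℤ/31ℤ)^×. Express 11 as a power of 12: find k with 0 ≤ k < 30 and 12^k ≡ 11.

Successive powers of 12 modulo 31:
  12^0=1  12^1=12  12^2=20  12^3=23  12^4=28  12^5=26
  12^6=2  12^7=24  12^8=9  12^9=15  12^10=25  12^11=21
  12^12=4  12^13=17  12^14=18  12^15=30  12^16=19  12^17=11
So 12^17 ≡ 11 (mod 31), giving k = 17.

17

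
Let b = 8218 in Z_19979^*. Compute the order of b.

19978

The order of 8218 must divide p − 1 = 19978 = 2 · 7 · 1427.
Divisors: 1, 2, 7, 14, 1427, 2854, 9989, 19978.
Check each in increasing order: 8218^1 ≡ 8218;  8218^2 ≡ 6504;  8218^7 ≡ 3370;  8218^14 ≡ 8828;  8218^1427 ≡ 13774;  8218^2854 ≡ 2492;  8218^9989 ≡ 19978;  8218^19978 ≡ 1.
Smallest exponent giving 1 is 19978.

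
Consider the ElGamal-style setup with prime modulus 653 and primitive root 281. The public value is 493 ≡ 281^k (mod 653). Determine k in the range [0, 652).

Baby-step giant-step with m = ceil(sqrt(652)) = 26.
Baby table (281^j mod 653 for j=0..25):
  0:1  1:281  2:601  3:407  4:92  5:385  6:440  7:223
  8:628  9:158  10:647  11:273  12:312  13:170  14:101  15:302
  16:625  17:621  18:150  19:358  20:36  21:321  22:87  23:286
  24:47  25:147
Giant step factor: 281^(-26) ≡ 447 (mod 653).
Scan 493·447^i mod 653 for i = 0, 1, …:
  i=0: 493   i=1: 310   i=2: 134   i=3: 475
  i=4: 100   i=5: 296   i=6: 406   i=7: 601
Match at i=7, j=2: k = 7·26 + 2 = 184.

184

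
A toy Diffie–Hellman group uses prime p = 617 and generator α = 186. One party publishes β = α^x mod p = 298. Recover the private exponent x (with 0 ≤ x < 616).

155

Baby-step giant-step with m = ceil(sqrt(616)) = 25.
Baby table (186^j mod 617 for j=0..24):
  0:1  1:186  2:44  3:163  4:85  5:385  6:38  7:281
  8:438  9:24  10:145  11:439  12:210  13:189  14:602  15:295
  16:574  17:23  18:576  19:395  20:47  21:104  22:217  23:257
  24:293
Giant step factor: 186^(-25) ≡ 168 (mod 617).
Scan 298·168^i mod 617 for i = 0, 1, …:
  i=0: 298   i=1: 87   i=2: 425   i=3: 445
  i=4: 103   i=5: 28   i=6: 385
Match at i=6, j=5: x = 6·25 + 5 = 155.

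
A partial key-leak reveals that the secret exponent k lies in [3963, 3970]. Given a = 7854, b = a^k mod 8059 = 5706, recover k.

Compute 7854^3963 mod 8059 = 1340, then multiply by 7854 repeatedly:
  7854^3963=1340  7854^3964=7365  7854^3965=5267  7854^3966=171  7854^3967=5240
  7854^3968=5706
Found 5706 at exponent 3968.

3968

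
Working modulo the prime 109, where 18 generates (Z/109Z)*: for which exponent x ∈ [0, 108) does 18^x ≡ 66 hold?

24

Baby-step giant-step with m = ceil(sqrt(108)) = 11.
Baby table (18^j mod 109 for j=0..10):
  0:1  1:18  2:106  3:55  4:9  5:53  6:82  7:59
  8:81  9:41  10:84
Giant step factor: 18^(-11) ≡ 70 (mod 109).
Scan 66·70^i mod 109 for i = 0, 1, …:
  i=0: 66   i=1: 42   i=2: 106
Match at i=2, j=2: x = 2·11 + 2 = 24.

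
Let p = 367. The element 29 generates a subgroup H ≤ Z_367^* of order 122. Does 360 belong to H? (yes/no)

yes

360 ∈ ⟨29⟩ iff 360^122 ≡ 1 (mod 367), since |⟨29⟩| = 122.
360^122 mod 367 = 1.
Since 1 = 1, 360 lies in the subgroup.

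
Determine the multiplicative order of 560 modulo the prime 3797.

1898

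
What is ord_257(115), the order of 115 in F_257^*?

The order of 115 must divide p − 1 = 256 = 2^8.
Divisors: 1, 2, 4, 8, 16, 32, 64, 128, 256.
Check each in increasing order: 115^1 ≡ 115;  115^2 ≡ 118;  115^4 ≡ 46;  115^8 ≡ 60;  115^16 ≡ 2;  115^32 ≡ 4;  115^64 ≡ 16;  115^128 ≡ 256;  115^256 ≡ 1.
Smallest exponent giving 1 is 256.

256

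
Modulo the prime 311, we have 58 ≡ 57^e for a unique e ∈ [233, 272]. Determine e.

Compute 57^233 mod 311 = 58, then multiply by 57 repeatedly:
  57^233=58
Found 58 at exponent 233.

233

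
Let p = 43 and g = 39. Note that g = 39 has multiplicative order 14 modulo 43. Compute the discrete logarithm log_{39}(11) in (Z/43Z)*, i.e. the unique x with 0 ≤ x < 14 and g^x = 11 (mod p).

Successive powers of 39 modulo 43:
  39^0=1  39^1=39  39^2=16  39^3=22  39^4=41  39^5=8
  39^6=11
So 39^6 ≡ 11 (mod 43), giving x = 6.

6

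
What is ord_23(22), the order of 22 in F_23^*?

2

The order of 22 must divide p − 1 = 22 = 2 · 11.
Divisors: 1, 2, 11, 22.
Check each in increasing order: 22^1 ≡ 22;  22^2 ≡ 1.
Smallest exponent giving 1 is 2.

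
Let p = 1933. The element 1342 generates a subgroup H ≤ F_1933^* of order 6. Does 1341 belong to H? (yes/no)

⟨1342⟩ has order 6; its elements mod 1933 are {1, 591, 592, 1341, 1342, 1932}.
1341 is in this set.

yes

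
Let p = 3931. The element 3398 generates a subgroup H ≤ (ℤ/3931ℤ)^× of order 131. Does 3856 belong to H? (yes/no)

yes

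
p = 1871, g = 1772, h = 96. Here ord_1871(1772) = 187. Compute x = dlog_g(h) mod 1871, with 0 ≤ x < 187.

83

Baby-step giant-step with m = ceil(sqrt(187)) = 14.
Baby table (1772^j mod 1871 for j=0..13):
  0:1  1:1772  2:446  3:750  4:590  5:1462  6:1200  7:944
  8:94  9:49  10:762  11:1273  12:1201  13:845
Giant step factor: 1772^(-14) ≡ 1625 (mod 1871).
Scan 96·1625^i mod 1871 for i = 0, 1, …:
  i=0: 96   i=1: 707   i=2: 81   i=3: 655
  i=4: 1647   i=5: 845
Match at i=5, j=13: x = 5·14 + 13 = 83.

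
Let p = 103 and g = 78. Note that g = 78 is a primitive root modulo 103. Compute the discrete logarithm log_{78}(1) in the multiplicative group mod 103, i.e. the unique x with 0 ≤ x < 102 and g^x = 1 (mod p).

Baby-step giant-step with m = ceil(sqrt(102)) = 11.
Baby table (78^j mod 103 for j=0..10):
  0:1  1:78  2:7  3:31  4:49  5:11  6:34  7:77
  8:32  9:24  10:18
Giant step factor: 78^(-11) ≡ 84 (mod 103).
Scan 1·84^i mod 103 for i = 0, 1, …:
  i=0: 1
Match at i=0, j=0: x = 0·11 + 0 = 0.

0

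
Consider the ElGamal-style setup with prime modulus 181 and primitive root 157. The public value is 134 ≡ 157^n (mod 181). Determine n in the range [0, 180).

107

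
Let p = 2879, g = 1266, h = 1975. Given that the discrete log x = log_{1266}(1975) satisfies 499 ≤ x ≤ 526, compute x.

504

Compute 1266^499 mod 2879 = 650, then multiply by 1266 repeatedly:
  1266^499=650  1266^500=2385  1266^501=2218  1266^502=963  1266^503=1341
  1266^504=1975
Found 1975 at exponent 504.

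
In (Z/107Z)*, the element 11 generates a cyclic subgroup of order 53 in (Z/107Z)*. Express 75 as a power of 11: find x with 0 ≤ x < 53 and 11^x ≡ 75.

46

Baby-step giant-step with m = ceil(sqrt(53)) = 8.
Baby table (11^j mod 107 for j=0..7):
  0:1  1:11  2:14  3:47  4:89  5:16  6:69  7:10
Giant step factor: 11^(-8) ≡ 36 (mod 107).
Scan 75·36^i mod 107 for i = 0, 1, …:
  i=0: 75   i=1: 25   i=2: 44   i=3: 86
  i=4: 100   i=5: 69
Match at i=5, j=6: x = 5·8 + 6 = 46.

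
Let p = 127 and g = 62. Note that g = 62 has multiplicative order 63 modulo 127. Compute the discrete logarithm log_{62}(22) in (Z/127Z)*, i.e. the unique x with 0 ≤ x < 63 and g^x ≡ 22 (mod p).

Baby-step giant-step with m = ceil(sqrt(63)) = 8.
Baby table (62^j mod 127 for j=0..7):
  0:1  1:62  2:34  3:76  4:13  5:44  6:61  7:99
Giant step factor: 62^(-8) ≡ 124 (mod 127).
Scan 22·124^i mod 127 for i = 0, 1, …:
  i=0: 22   i=1: 61
Match at i=1, j=6: x = 1·8 + 6 = 14.

14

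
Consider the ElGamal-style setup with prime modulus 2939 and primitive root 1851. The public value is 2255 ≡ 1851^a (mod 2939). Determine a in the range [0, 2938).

1741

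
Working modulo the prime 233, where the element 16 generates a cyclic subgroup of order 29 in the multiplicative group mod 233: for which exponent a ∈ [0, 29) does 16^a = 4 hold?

Successive powers of 16 modulo 233:
  16^0=1  16^1=16  16^2=23  16^3=135  16^4=63  16^5=76
  16^6=51  16^7=117  16^8=8  16^9=128  16^10=184  16^11=148
  16^12=38  16^13=142  16^14=175  16^15=4
So 16^15 ≡ 4 (mod 233), giving a = 15.

15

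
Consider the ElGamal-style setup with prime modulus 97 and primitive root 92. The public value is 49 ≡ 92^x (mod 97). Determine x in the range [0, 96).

Baby-step giant-step with m = ceil(sqrt(96)) = 10.
Baby table (92^j mod 97 for j=0..9):
  0:1  1:92  2:25  3:69  4:43  5:76  6:8  7:57
  8:6  9:67
Giant step factor: 92^(-10) ≡ 11 (mod 97).
Scan 49·11^i mod 97 for i = 0, 1, …:
  i=0: 49   i=1: 54   i=2: 12   i=3: 35
  i=4: 94   i=5: 64   i=6: 25
Match at i=6, j=2: x = 6·10 + 2 = 62.

62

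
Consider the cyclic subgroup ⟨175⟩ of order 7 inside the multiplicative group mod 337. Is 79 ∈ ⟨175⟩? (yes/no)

yes

⟨175⟩ has order 7; its elements mod 337 are {1, 8, 52, 64, 79, 175, 295}.
79 is in this set.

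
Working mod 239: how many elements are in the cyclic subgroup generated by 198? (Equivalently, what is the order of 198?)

The order of 198 must divide p − 1 = 238 = 2 · 7 · 17.
Divisors: 1, 2, 7, 14, 17, 34, 119, 238.
Check each in increasing order: 198^1 ≡ 198;  198^2 ≡ 8;  198^7 ≡ 40;  198^14 ≡ 166;  198^17 ≡ 44;  198^34 ≡ 24;  198^119 ≡ 1.
Smallest exponent giving 1 is 119.

119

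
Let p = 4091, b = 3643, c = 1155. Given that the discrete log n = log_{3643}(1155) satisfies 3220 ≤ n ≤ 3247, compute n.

3222

Compute 3643^3220 mod 4091 = 1758, then multiply by 3643 repeatedly:
  3643^3220=1758  3643^3221=1979  3643^3222=1155
Found 1155 at exponent 3222.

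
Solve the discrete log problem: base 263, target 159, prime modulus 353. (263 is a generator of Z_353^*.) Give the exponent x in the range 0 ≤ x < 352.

Baby-step giant-step with m = ceil(sqrt(352)) = 19.
Baby table (263^j mod 353 for j=0..18):
  0:1  1:263  2:334  3:298  4:8  5:339  6:201  7:266
  8:64  9:241  10:196  11:10  12:159  13:163  14:156  15:80
  16:213  17:245  18:189
Giant step factor: 263^(-19) ≡ 123 (mod 353).
Scan 159·123^i mod 353 for i = 0, 1, …:
  i=0: 159
Match at i=0, j=12: x = 0·19 + 12 = 12.

12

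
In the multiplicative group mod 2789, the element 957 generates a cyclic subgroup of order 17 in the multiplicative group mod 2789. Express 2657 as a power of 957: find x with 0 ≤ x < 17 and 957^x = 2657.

6

Successive powers of 957 modulo 2789:
  957^0=1  957^1=957  957^2=1057  957^3=1931  957^4=1649  957^5=2308
  957^6=2657
So 957^6 ≡ 2657 (mod 2789), giving x = 6.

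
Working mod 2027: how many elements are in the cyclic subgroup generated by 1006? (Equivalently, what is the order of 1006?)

The order of 1006 must divide p − 1 = 2026 = 2 · 1013.
Divisors: 1, 2, 1013, 2026.
Check each in increasing order: 1006^1 ≡ 1006;  1006^2 ≡ 563;  1006^1013 ≡ 2026;  1006^2026 ≡ 1.
Smallest exponent giving 1 is 2026.

2026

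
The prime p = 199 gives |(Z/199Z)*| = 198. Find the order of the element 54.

198

The order of 54 must divide p − 1 = 198 = 2 · 3^2 · 11.
Divisors: 1, 2, 3, 6, 9, 11, 18, 22, 33, 66, 99, 198.
Check each in increasing order: 54^1 ≡ 54;  54^2 ≡ 130;  54^3 ≡ 55;  54^6 ≡ 40;  54^9 ≡ 11;  54^11 ≡ 37;  54^18 ≡ 121;  54^22 ≡ 175;  54^33 ≡ 107;  54^66 ≡ 106;  54^99 ≡ 198;  54^198 ≡ 1.
Smallest exponent giving 1 is 198.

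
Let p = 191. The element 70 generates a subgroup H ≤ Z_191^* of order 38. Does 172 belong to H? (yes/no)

172 ∈ ⟨70⟩ iff 172^38 ≡ 1 (mod 191), since |⟨70⟩| = 38.
172^38 mod 191 = 39.
Since 39 ≠ 1, 172 does not lie in the subgroup.

no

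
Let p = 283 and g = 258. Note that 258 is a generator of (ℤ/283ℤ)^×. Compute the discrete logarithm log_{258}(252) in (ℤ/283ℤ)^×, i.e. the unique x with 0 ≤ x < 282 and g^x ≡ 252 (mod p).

Baby-step giant-step with m = ceil(sqrt(282)) = 17.
Baby table (258^j mod 283 for j=0..16):
  0:1  1:258  2:59  3:223  4:85  5:139  6:204  7:277
  8:150  9:212  10:77  11:56  12:15  13:191  14:36  15:232
  16:143
Giant step factor: 258^(-17) ≡ 166 (mod 283).
Scan 252·166^i mod 283 for i = 0, 1, …:
  i=0: 252   i=1: 231   i=2: 141   i=3: 200
  i=4: 89   i=5: 58   i=6: 6   i=7: 147
  i=8: 64   i=9: 153     …   i=13: 145
  i=14: 15
Match at i=14, j=12: x = 14·17 + 12 = 250.

250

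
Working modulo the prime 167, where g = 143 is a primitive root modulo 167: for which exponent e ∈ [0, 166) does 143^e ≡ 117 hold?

Baby-step giant-step with m = ceil(sqrt(166)) = 13.
Baby table (143^j mod 167 for j=0..12):
  0:1  1:143  2:75  3:37  4:114  5:103  6:33  7:43
  8:137  9:52  10:88  11:59  12:87
Giant step factor: 143^(-13) ≡ 165 (mod 167).
Scan 117·165^i mod 167 for i = 0, 1, …:
  i=0: 117   i=1: 100   i=2: 134   i=3: 66
  i=4: 35   i=5: 97   i=6: 140   i=7: 54
  i=8: 59
Match at i=8, j=11: e = 8·13 + 11 = 115.

115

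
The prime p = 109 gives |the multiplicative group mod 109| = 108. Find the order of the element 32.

36

The order of 32 must divide p − 1 = 108 = 2^2 · 3^3.
Divisors: 1, 2, 3, 4, 6, 9, 12, 18, 27, 36, 54, 108.
Check each in increasing order: 32^1 ≡ 32;  32^2 ≡ 43;  32^3 ≡ 68;  32^4 ≡ 105;  32^6 ≡ 46;  32^9 ≡ 76;  32^12 ≡ 45;  32^18 ≡ 108;  32^27 ≡ 33;  32^36 ≡ 1.
Smallest exponent giving 1 is 36.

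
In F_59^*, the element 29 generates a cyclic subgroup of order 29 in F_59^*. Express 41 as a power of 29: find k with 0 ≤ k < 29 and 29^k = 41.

Successive powers of 29 modulo 59:
  29^0=1  29^1=29  29^2=15  29^3=22  29^4=48  29^5=35
  29^6=12  29^7=53  29^8=3  29^9=28  29^10=45  29^11=7
  29^12=26  29^13=46  29^14=36  29^15=41
So 29^15 ≡ 41 (mod 59), giving k = 15.

15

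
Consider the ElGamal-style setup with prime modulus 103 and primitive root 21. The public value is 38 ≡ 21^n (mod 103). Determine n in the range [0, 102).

Baby-step giant-step with m = ceil(sqrt(102)) = 11.
Baby table (21^j mod 103 for j=0..10):
  0:1  1:21  2:29  3:94  4:17  5:48  6:81  7:53
  8:83  9:95  10:38
Giant step factor: 21^(-11) ≡ 99 (mod 103).
Scan 38·99^i mod 103 for i = 0, 1, …:
  i=0: 38
Match at i=0, j=10: n = 0·11 + 10 = 10.

10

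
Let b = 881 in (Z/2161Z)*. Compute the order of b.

1080

The order of 881 must divide p − 1 = 2160 = 2^4 · 3^3 · 5.
Divisors: 1, 2, 3, 4, 5, 6, 8, 9, 10, 12, 15, 16, 18, 20, 24, 27, 30, 36, 40, 45, 48, 54, 60, 72, 80, 90, 108, 120, 135, 144, 180, 216, 240, 270, 360, 432, 540, 720, 1080, 2160.
Check each in increasing order: 881^1 ≡ 881;  881^2 ≡ 362;  881^3 ≡ 1255;  881^4 ≡ 1384;  881^5 ≡ 500;  881^6 ≡ 1817;  881^8 ≡ 810;  881^9 ≡ 480;  881^10 ≡ 1485;  881^12 ≡ 1642;  881^15 ≡ 1277;  881^16 ≡ 1317;  881^18 ≡ 1334;  881^20 ≡ 1005;  881^24 ≡ 1397;  881^27 ≡ 664;  881^30 ≡ 1335;  881^36 ≡ 1053;  881^40 ≡ 838;  881^45 ≡ 1927;  881^48 ≡ 226;  881^54 ≡ 52;  881^60 ≡ 1561;  881^72 ≡ 216;  881^80 ≡ 2080;  881^90 ≡ 731;  881^108 ≡ 543;  881^120 ≡ 1274;  881^135 ≡ 1826;  881^144 ≡ 1275;  881^180 ≡ 594;  881^216 ≡ 953;  881^240 ≡ 165;  881^270 ≡ 2014;  881^360 ≡ 593;  881^432 ≡ 589;  881^540 ≡ 2160;  881^720 ≡ 1567;  881^1080 ≡ 1.
Smallest exponent giving 1 is 1080.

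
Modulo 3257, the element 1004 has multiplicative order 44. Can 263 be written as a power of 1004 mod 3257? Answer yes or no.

263 ∈ ⟨1004⟩ iff 263^44 ≡ 1 (mod 3257), since |⟨1004⟩| = 44.
263^44 mod 3257 = 2492.
Since 2492 ≠ 1, 263 does not lie in the subgroup.

no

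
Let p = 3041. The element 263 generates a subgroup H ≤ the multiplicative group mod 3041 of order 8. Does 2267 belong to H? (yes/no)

yes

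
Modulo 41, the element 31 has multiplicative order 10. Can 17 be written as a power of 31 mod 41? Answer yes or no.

no

⟨31⟩ has order 10; its elements mod 41 are {1, 4, 10, 16, 18, 23, 25, 31, 37, 40}.
17 is not in this set.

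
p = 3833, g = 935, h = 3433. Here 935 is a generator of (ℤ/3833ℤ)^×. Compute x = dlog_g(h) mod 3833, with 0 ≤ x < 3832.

Baby-step giant-step with m = ceil(sqrt(3832)) = 62.
Baby table (935^j mod 3833 for j=0..61):
  0:1  1:935  2:301  3:1626  4:2442  5:2635  6:2939  7:3537
  8:3049  9:2896  10:1662  11:1605  12:1972  13:147  14:3290  15:2084
  16:1376  17:2505  18:212  19:2737  20:2484  21:3575  22:249  23:2835
  24:2122  25:2409  26:2444  27:672  28:3541  29:2956  30:267  31:500
  32:3707  33:1013  34:404  35:2106  36:2781  37:1461  38:1487  39:2799
  40:2959  41:3072  42:1403  43:919  44:673  45:643  46:3257  47:1893
  48:2942  49:2509  50:119  51:108  52:1322  53:1844  54:3123  55:3092
  56:938  57:3106  58:2529  59:3487  60:2295  61:3178
Giant step factor: 935^(-62) ≡ 529 (mod 3833).
Scan 3433·529^i mod 3833 for i = 0, 1, …:
  i=0: 3433   i=1: 3048   i=2: 2532   i=3: 1711
  i=4: 531   i=5: 1090   i=6: 1660   i=7: 383
  i=8: 3291   i=9: 757     …   i=33: 1109
  i=34: 212
Match at i=34, j=18: x = 34·62 + 18 = 2126.

2126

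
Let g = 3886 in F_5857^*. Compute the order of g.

5856

The order of 3886 must divide p − 1 = 5856 = 2^5 · 3 · 61.
Divisors: 1, 2, 3, 4, 6, 8, 12, 16, 24, 32, 48, 61, 96, 122, 183, 244, 366, 488, 732, 976, 1464, 1952, 2928, 5856.
Check each in increasing order: 3886^1 ≡ 3886;  3886^2 ≡ 1650;  3886^3 ≡ 4342;  3886^4 ≡ 4852;  3886^6 ≡ 5138;  3886^8 ≡ 2621;  3886^12 ≡ 1545;  3886^16 ≡ 5237;  3886^24 ≡ 3226;  3886^32 ≡ 3695;  3886^48 ≡ 5044;  3886^61 ≡ 1349;  3886^96 ≡ 4985;  3886^122 ≡ 4131;  3886^183 ≡ 2712;  3886^244 ≡ 3720;  3886^366 ≡ 4409;  3886^488 ≡ 4166;  3886^732 ≡ 5755;  3886^976 ≡ 1265;  3886^1464 ≡ 4547;  3886^1952 ≡ 1264;  3886^2928 ≡ 5856;  3886^5856 ≡ 1.
Smallest exponent giving 1 is 5856.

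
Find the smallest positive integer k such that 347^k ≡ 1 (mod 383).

382

The order of 347 must divide p − 1 = 382 = 2 · 191.
Divisors: 1, 2, 191, 382.
Check each in increasing order: 347^1 ≡ 347;  347^2 ≡ 147;  347^191 ≡ 382;  347^382 ≡ 1.
Smallest exponent giving 1 is 382.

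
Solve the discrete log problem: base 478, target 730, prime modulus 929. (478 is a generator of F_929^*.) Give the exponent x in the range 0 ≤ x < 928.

549

Baby-step giant-step with m = ceil(sqrt(928)) = 31.
Baby table (478^j mod 929 for j=0..30):
  0:1  1:478  2:879  3:254  4:642  5:306  6:415  7:493
  8:617  9:433  10:736  11:646  12:360  13:215  14:580  15:398
  16:728  17:538  18:760  19:41  20:89  21:737  22:195  23:310
  24:469  25:293  26:704  27:214  28:102  29:448  30:474
Giant step factor: 478^(-31) ≡ 795 (mod 929).
Scan 730·795^i mod 929 for i = 0, 1, …:
  i=0: 730   i=1: 654   i=2: 619   i=3: 664
  i=4: 208   i=5: 927   i=6: 268   i=7: 319
  i=8: 917   i=9: 679     …   i=16: 158
  i=17: 195
Match at i=17, j=22: x = 17·31 + 22 = 549.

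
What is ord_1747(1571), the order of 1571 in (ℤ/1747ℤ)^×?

The order of 1571 must divide p − 1 = 1746 = 2 · 3^2 · 97.
Divisors: 1, 2, 3, 6, 9, 18, 97, 194, 291, 582, 873, 1746.
Check each in increasing order: 1571^1 ≡ 1571;  1571^2 ≡ 1277;  1571^3 ≡ 611;  1571^6 ≡ 1210;  1571^9 ≡ 329;  1571^18 ≡ 1674;  1571^97 ≡ 547;  1571^194 ≡ 472;  1571^291 ≡ 1375;  1571^582 ≡ 371;  1571^873 ≡ 1.
Smallest exponent giving 1 is 873.

873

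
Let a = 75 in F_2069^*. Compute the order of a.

The order of 75 must divide p − 1 = 2068 = 2^2 · 11 · 47.
Divisors: 1, 2, 4, 11, 22, 44, 47, 94, 188, 517, 1034, 2068.
Check each in increasing order: 75^1 ≡ 75;  75^2 ≡ 1487;  75^4 ≡ 1477;  75^11 ≡ 2048;  75^22 ≡ 441;  75^44 ≡ 2064;  75^47 ≡ 1005;  75^94 ≡ 353;  75^188 ≡ 469;  75^517 ≡ 164;  75^1034 ≡ 2068;  75^2068 ≡ 1.
Smallest exponent giving 1 is 2068.

2068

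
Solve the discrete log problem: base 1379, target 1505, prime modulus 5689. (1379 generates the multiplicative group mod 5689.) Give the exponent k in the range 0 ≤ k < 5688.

Baby-step giant-step with m = ceil(sqrt(5688)) = 76.
Baby table (1379^j mod 5689 for j=0..75):
  0:1  1:1379  2:1515  3:1322  4:2558  5:302  6:1161  7:2410
  8:1014  9:4501  10:180  11:3593  12:5317  13:4711  14:5320  15:3159
  16:4176  17:1436  18:472  19:2342  20:3955  21:3883  22:1308  23:319
  24:1848  25:5409  26:732  27:2475  28:5314  29:574  30:775  31:4882
  32:2191  33:530  34:2678  35:801  36:913  37:1758  38:768  39:918
  40:2964  41:2654  42:1839  43:4376  44:4164  45:1955  46:5048  47:3545
  48:1704  49:259  50:4443  51:5533  52:1058  53:2598  54:4261  55:4871
  56:4089  57:932  58:5203  59:1108  60:3280  61:365  62:2703  63:1142
  64:4654  65:674  66:2139  67:2779  68:3544  69:325  70:4433  71:3121
  72:2975  73:756  74:1437  75:1851
Giant step factor: 1379^(-76) ≡ 1916 (mod 5689).
Scan 1505·1916^i mod 5689 for i = 0, 1, …:
  i=0: 1505   i=1: 4946   i=2: 4351   i=3: 2131
  i=4: 3983   i=5: 2479   i=6: 5138   i=7: 2438
  i=8: 539   i=9: 3015     …   i=62: 5350
  i=63: 4711
Match at i=63, j=13: k = 63·76 + 13 = 4801.

4801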